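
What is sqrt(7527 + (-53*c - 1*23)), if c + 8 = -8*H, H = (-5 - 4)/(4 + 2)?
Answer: 2*sqrt(1823) ≈ 85.393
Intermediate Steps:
H = -3/2 (H = -9/6 = -9*1/6 = -3/2 ≈ -1.5000)
c = 4 (c = -8 - 8*(-3/2) = -8 + 12 = 4)
sqrt(7527 + (-53*c - 1*23)) = sqrt(7527 + (-53*4 - 1*23)) = sqrt(7527 + (-212 - 23)) = sqrt(7527 - 235) = sqrt(7292) = 2*sqrt(1823)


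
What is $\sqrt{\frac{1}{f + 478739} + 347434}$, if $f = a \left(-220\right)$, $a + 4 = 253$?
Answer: $\frac{3 \sqrt{6938690642572057}}{423959} \approx 589.44$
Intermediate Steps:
$a = 249$ ($a = -4 + 253 = 249$)
$f = -54780$ ($f = 249 \left(-220\right) = -54780$)
$\sqrt{\frac{1}{f + 478739} + 347434} = \sqrt{\frac{1}{-54780 + 478739} + 347434} = \sqrt{\frac{1}{423959} + 347434} = \sqrt{\frac{147297771207}{423959}} = \frac{3 \sqrt{6938690642572057}}{423959}$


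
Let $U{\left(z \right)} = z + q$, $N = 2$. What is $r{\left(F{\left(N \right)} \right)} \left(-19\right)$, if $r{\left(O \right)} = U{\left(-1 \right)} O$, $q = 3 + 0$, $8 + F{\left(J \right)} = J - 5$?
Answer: $418$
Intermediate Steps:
$F{\left(J \right)} = -13 + J$ ($F{\left(J \right)} = -8 + \left(J - 5\right) = -8 + \left(-5 + J\right) = -13 + J$)
$q = 3$
$U{\left(z \right)} = 3 + z$ ($U{\left(z \right)} = z + 3 = 3 + z$)
$r{\left(O \right)} = 2 O$ ($r{\left(O \right)} = \left(3 - 1\right) O = 2 O$)
$r{\left(F{\left(N \right)} \right)} \left(-19\right) = 2 \left(-13 + 2\right) \left(-19\right) = 2 \left(-11\right) \left(-19\right) = \left(-22\right) \left(-19\right) = 418$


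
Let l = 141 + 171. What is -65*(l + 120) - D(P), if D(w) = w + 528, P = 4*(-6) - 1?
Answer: -28583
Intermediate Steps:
l = 312
P = -25 (P = -24 - 1 = -25)
D(w) = 528 + w
-65*(l + 120) - D(P) = -65*(312 + 120) - (528 - 25) = -65*432 - 1*503 = -28080 - 503 = -28583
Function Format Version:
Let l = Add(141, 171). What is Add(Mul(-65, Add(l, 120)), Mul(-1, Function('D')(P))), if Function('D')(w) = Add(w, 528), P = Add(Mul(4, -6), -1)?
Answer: -28583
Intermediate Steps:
l = 312
P = -25 (P = Add(-24, -1) = -25)
Function('D')(w) = Add(528, w)
Add(Mul(-65, Add(l, 120)), Mul(-1, Function('D')(P))) = Add(Mul(-65, Add(312, 120)), Mul(-1, Add(528, -25))) = Add(Mul(-65, 432), Mul(-1, 503)) = Add(-28080, -503) = -28583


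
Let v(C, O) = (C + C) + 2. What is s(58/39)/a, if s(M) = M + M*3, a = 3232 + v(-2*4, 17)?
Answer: 116/62751 ≈ 0.0018486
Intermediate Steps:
v(C, O) = 2 + 2*C (v(C, O) = 2*C + 2 = 2 + 2*C)
a = 3218 (a = 3232 + (2 + 2*(-2*4)) = 3232 + (2 + 2*(-8)) = 3232 + (2 - 16) = 3232 - 14 = 3218)
s(M) = 4*M (s(M) = M + 3*M = 4*M)
s(58/39)/a = (4*(58/39))/3218 = (4*(58*(1/39)))*(1/3218) = (4*(58/39))*(1/3218) = (232/39)*(1/3218) = 116/62751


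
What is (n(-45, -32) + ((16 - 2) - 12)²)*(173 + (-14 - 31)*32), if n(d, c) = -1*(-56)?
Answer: -76020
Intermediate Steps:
n(d, c) = 56
(n(-45, -32) + ((16 - 2) - 12)²)*(173 + (-14 - 31)*32) = (56 + ((16 - 2) - 12)²)*(173 + (-14 - 31)*32) = (56 + (14 - 12)²)*(173 - 45*32) = (56 + 2²)*(173 - 1440) = (56 + 4)*(-1267) = 60*(-1267) = -76020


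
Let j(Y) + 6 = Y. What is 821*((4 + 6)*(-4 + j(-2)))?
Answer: -98520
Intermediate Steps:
j(Y) = -6 + Y
821*((4 + 6)*(-4 + j(-2))) = 821*((4 + 6)*(-4 + (-6 - 2))) = 821*(10*(-4 - 8)) = 821*(10*(-12)) = 821*(-120) = -98520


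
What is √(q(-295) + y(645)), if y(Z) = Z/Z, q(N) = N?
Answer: 7*I*√6 ≈ 17.146*I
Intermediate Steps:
y(Z) = 1
√(q(-295) + y(645)) = √(-295 + 1) = √(-294) = 7*I*√6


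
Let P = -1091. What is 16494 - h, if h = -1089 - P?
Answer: 16492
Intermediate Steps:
h = 2 (h = -1089 - 1*(-1091) = -1089 + 1091 = 2)
16494 - h = 16494 - 1*2 = 16494 - 2 = 16492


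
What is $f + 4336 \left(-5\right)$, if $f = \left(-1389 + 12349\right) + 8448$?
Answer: $-2272$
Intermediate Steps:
$f = 19408$ ($f = 10960 + 8448 = 19408$)
$f + 4336 \left(-5\right) = 19408 + 4336 \left(-5\right) = 19408 - 21680 = -2272$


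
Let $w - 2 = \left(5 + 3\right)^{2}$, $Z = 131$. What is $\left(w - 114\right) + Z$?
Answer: $83$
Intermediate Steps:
$w = 66$ ($w = 2 + \left(5 + 3\right)^{2} = 2 + 8^{2} = 2 + 64 = 66$)
$\left(w - 114\right) + Z = \left(66 - 114\right) + 131 = -48 + 131 = 83$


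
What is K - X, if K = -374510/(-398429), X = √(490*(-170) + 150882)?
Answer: 22030/23437 - √67582 ≈ -259.03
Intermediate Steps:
X = √67582 (X = √(-83300 + 150882) = √67582 ≈ 259.97)
K = 22030/23437 (K = -374510*(-1/398429) = 22030/23437 ≈ 0.93997)
K - X = 22030/23437 - √67582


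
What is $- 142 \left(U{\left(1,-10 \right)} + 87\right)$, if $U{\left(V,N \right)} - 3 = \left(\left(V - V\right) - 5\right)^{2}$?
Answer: $-16330$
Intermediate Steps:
$U{\left(V,N \right)} = 28$ ($U{\left(V,N \right)} = 3 + \left(\left(V - V\right) - 5\right)^{2} = 3 + \left(0 - 5\right)^{2} = 3 + \left(-5\right)^{2} = 3 + 25 = 28$)
$- 142 \left(U{\left(1,-10 \right)} + 87\right) = - 142 \left(28 + 87\right) = \left(-142\right) 115 = -16330$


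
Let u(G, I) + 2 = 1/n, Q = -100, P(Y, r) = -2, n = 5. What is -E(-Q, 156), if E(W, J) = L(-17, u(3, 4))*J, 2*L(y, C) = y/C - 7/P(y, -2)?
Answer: -3029/3 ≈ -1009.7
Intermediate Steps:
u(G, I) = -9/5 (u(G, I) = -2 + 1/5 = -2 + ⅕ = -9/5)
L(y, C) = 7/4 + y/(2*C) (L(y, C) = (y/C - 7/(-2))/2 = (y/C - 7*(-½))/2 = (y/C + 7/2)/2 = (7/2 + y/C)/2 = 7/4 + y/(2*C))
E(W, J) = 233*J/36 (E(W, J) = (7/4 + (½)*(-17)/(-9/5))*J = (7/4 + (½)*(-17)*(-5/9))*J = (7/4 + 85/18)*J = 233*J/36)
-E(-Q, 156) = -233*156/36 = -1*3029/3 = -3029/3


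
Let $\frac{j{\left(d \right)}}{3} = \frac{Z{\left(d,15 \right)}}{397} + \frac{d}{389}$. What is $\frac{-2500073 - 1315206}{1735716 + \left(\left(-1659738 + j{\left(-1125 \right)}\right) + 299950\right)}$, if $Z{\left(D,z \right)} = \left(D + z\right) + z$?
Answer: $- \frac{589204981807}{58053071084} \approx -10.149$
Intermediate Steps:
$Z{\left(D,z \right)} = D + 2 z$
$j{\left(d \right)} = \frac{90}{397} + \frac{2358 d}{154433}$ ($j{\left(d \right)} = 3 \left(\frac{d + 2 \cdot 15}{397} + \frac{d}{389}\right) = 3 \left(\left(d + 30\right) \frac{1}{397} + d \frac{1}{389}\right) = 3 \left(\left(30 + d\right) \frac{1}{397} + \frac{d}{389}\right) = 3 \left(\left(\frac{30}{397} + \frac{d}{397}\right) + \frac{d}{389}\right) = 3 \left(\frac{30}{397} + \frac{786 d}{154433}\right) = \frac{90}{397} + \frac{2358 d}{154433}$)
$\frac{-2500073 - 1315206}{1735716 + \left(\left(-1659738 + j{\left(-1125 \right)}\right) + 299950\right)} = \frac{-2500073 - 1315206}{1735716 + \left(\left(-1659738 + \left(\frac{90}{397} + \frac{2358}{154433} \left(-1125\right)\right)\right) + 299950\right)} = - \frac{3815279}{1735716 + \left(\left(-1659738 + \left(\frac{90}{397} - \frac{2652750}{154433}\right)\right) + 299950\right)} = - \frac{3815279}{1735716 + \left(\left(-1659738 - \frac{2617740}{154433}\right) + 299950\right)} = - \frac{3815279}{1735716 + \left(- \frac{256320936294}{154433} + 299950\right)} = - \frac{3815279}{1735716 - \frac{209998757944}{154433}} = - \frac{3815279}{\frac{58053071084}{154433}} = \left(-3815279\right) \frac{154433}{58053071084} = - \frac{589204981807}{58053071084}$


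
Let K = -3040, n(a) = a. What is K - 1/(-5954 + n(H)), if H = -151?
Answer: -18559199/6105 ≈ -3040.0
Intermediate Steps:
K - 1/(-5954 + n(H)) = -3040 - 1/(-5954 - 151) = -3040 - 1/(-6105) = -3040 - 1*(-1/6105) = -3040 + 1/6105 = -18559199/6105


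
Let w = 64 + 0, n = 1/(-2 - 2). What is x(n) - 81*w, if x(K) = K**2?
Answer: -82943/16 ≈ -5183.9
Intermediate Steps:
n = -1/4 (n = 1/(-4) = -1/4 ≈ -0.25000)
w = 64
x(n) - 81*w = (-1/4)**2 - 81*64 = 1/16 - 5184 = -82943/16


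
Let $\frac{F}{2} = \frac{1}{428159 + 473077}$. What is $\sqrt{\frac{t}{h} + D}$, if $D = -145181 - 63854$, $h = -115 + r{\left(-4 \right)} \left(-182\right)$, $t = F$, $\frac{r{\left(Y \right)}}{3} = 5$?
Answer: $\frac{29 i \sqrt{408511818826178951310}}{1282008210} \approx 457.2 i$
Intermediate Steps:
$r{\left(Y \right)} = 15$ ($r{\left(Y \right)} = 3 \cdot 5 = 15$)
$F = \frac{1}{450618}$ ($F = \frac{2}{428159 + 473077} = \frac{2}{901236} = 2 \cdot \frac{1}{901236} = \frac{1}{450618} \approx 2.2192 \cdot 10^{-6}$)
$t = \frac{1}{450618} \approx 2.2192 \cdot 10^{-6}$
$h = -2845$ ($h = -115 + 15 \left(-182\right) = -115 - 2730 = -2845$)
$D = -209035$ ($D = -145181 - 63854 = -209035$)
$\sqrt{\frac{t}{h} + D} = \sqrt{\frac{1}{450618 \left(-2845\right)} - 209035} = \sqrt{\frac{1}{450618} \left(- \frac{1}{2845}\right) - 209035} = \sqrt{- \frac{1}{1282008210} - 209035} = \sqrt{- \frac{267984586177351}{1282008210}} = \frac{29 i \sqrt{408511818826178951310}}{1282008210}$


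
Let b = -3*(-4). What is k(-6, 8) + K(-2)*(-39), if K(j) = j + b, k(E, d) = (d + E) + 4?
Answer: -384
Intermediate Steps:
b = 12
k(E, d) = 4 + E + d (k(E, d) = (E + d) + 4 = 4 + E + d)
K(j) = 12 + j (K(j) = j + 12 = 12 + j)
k(-6, 8) + K(-2)*(-39) = (4 - 6 + 8) + (12 - 2)*(-39) = 6 + 10*(-39) = 6 - 390 = -384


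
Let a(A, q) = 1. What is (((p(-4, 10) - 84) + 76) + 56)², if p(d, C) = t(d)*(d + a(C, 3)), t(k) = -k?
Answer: 1296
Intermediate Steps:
p(d, C) = -d*(1 + d) (p(d, C) = (-d)*(d + 1) = (-d)*(1 + d) = -d*(1 + d))
(((p(-4, 10) - 84) + 76) + 56)² = (((-1*(-4)*(1 - 4) - 84) + 76) + 56)² = (((-1*(-4)*(-3) - 84) + 76) + 56)² = (((-12 - 84) + 76) + 56)² = ((-96 + 76) + 56)² = (-20 + 56)² = 36² = 1296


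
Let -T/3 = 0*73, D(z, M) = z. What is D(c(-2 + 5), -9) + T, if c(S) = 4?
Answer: 4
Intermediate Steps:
T = 0 (T = -0*73 = -3*0 = 0)
D(c(-2 + 5), -9) + T = 4 + 0 = 4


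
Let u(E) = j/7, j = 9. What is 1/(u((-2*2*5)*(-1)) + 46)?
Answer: 7/331 ≈ 0.021148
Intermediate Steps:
u(E) = 9/7
1/(u((-2*2*5)*(-1)) + 46) = 1/(9/7 + 46) = 1/(331/7) = 7/331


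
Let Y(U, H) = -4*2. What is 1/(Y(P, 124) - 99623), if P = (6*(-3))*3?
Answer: -1/99631 ≈ -1.0037e-5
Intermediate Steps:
P = -54 (P = -18*3 = -54)
Y(U, H) = -8
1/(Y(P, 124) - 99623) = 1/(-8 - 99623) = 1/(-99631) = -1/99631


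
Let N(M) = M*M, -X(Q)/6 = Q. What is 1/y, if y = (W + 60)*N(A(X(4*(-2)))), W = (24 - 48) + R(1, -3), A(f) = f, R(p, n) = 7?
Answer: 1/99072 ≈ 1.0094e-5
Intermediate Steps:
X(Q) = -6*Q
W = -17 (W = (24 - 48) + 7 = -24 + 7 = -17)
N(M) = M**2
y = 99072 (y = (-17 + 60)*(-24*(-2))**2 = 43*(-6*(-8))**2 = 43*48**2 = 43*2304 = 99072)
1/y = 1/99072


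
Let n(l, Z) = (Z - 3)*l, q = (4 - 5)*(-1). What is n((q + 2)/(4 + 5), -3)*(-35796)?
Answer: 71592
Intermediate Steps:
q = 1 (q = -1*(-1) = 1)
n(l, Z) = l*(-3 + Z) (n(l, Z) = (-3 + Z)*l = l*(-3 + Z))
n((q + 2)/(4 + 5), -3)*(-35796) = (((1 + 2)/(4 + 5))*(-3 - 3))*(-35796) = ((3/9)*(-6))*(-35796) = ((3*(⅑))*(-6))*(-35796) = ((⅓)*(-6))*(-35796) = -2*(-35796) = 71592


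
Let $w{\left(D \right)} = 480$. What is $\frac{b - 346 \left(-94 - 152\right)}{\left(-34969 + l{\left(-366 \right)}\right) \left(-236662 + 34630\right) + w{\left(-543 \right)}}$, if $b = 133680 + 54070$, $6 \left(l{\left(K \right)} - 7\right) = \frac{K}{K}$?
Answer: $\frac{1727}{44705124} \approx 3.8631 \cdot 10^{-5}$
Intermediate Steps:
$l{\left(K \right)} = \frac{43}{6}$ ($l{\left(K \right)} = 7 + \frac{K \frac{1}{K}}{6} = 7 + \frac{1}{6} \cdot 1 = 7 + \frac{1}{6} = \frac{43}{6}$)
$b = 187750$
$\frac{b - 346 \left(-94 - 152\right)}{\left(-34969 + l{\left(-366 \right)}\right) \left(-236662 + 34630\right) + w{\left(-543 \right)}} = \frac{187750 - 346 \left(-94 - 152\right)}{\left(-34969 + \frac{43}{6}\right) \left(-236662 + 34630\right) + 480} = \frac{187750 - -85116}{\left(- \frac{209771}{6}\right) \left(-202032\right) + 480} = \frac{187750 + 85116}{7063409112 + 480} = \frac{272866}{7063409592} = 272866 \cdot \frac{1}{7063409592} = \frac{1727}{44705124}$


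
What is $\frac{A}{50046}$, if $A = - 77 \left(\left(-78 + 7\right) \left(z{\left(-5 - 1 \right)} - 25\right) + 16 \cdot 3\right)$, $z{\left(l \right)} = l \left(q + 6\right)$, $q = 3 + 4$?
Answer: $- \frac{566797}{50046} \approx -11.326$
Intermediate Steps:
$q = 7$
$z{\left(l \right)} = 13 l$ ($z{\left(l \right)} = l \left(7 + 6\right) = l 13 = 13 l$)
$A = -566797$ ($A = - 77 \left(\left(-78 + 7\right) \left(13 \left(-5 - 1\right) - 25\right) + 16 \cdot 3\right) = - 77 \left(- 71 \left(13 \left(-6\right) - 25\right) + 48\right) = - 77 \left(- 71 \left(-78 - 25\right) + 48\right) = - 77 \left(\left(-71\right) \left(-103\right) + 48\right) = - 77 \left(7313 + 48\right) = \left(-77\right) 7361 = -566797$)
$\frac{A}{50046} = - \frac{566797}{50046}$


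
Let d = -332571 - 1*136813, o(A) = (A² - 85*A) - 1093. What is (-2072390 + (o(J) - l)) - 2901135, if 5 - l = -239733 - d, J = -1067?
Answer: -3515788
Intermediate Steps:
o(A) = -1093 + A² - 85*A
d = -469384 (d = -332571 - 136813 = -469384)
l = -229646 (l = 5 - (-239733 - 1*(-469384)) = 5 - (-239733 + 469384) = 5 - 1*229651 = 5 - 229651 = -229646)
(-2072390 + (o(J) - l)) - 2901135 = (-2072390 + ((-1093 + (-1067)² - 85*(-1067)) - 1*(-229646))) - 2901135 = (-2072390 + ((-1093 + 1138489 + 90695) + 229646)) - 2901135 = (-2072390 + (1228091 + 229646)) - 2901135 = (-2072390 + 1457737) - 2901135 = -614653 - 2901135 = -3515788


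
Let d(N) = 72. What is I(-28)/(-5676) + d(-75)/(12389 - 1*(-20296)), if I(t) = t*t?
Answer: -2101364/15460005 ≈ -0.13592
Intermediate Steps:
I(t) = t²
I(-28)/(-5676) + d(-75)/(12389 - 1*(-20296)) = (-28)²/(-5676) + 72/(12389 - 1*(-20296)) = 784*(-1/5676) + 72/(12389 + 20296) = -196/1419 + 72/32685 = -196/1419 + 72*(1/32685) = -196/1419 + 24/10895 = -2101364/15460005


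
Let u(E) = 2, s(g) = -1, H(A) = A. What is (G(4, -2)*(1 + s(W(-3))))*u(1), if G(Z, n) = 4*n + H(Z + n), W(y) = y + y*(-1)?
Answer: 0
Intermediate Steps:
W(y) = 0 (W(y) = y - y = 0)
G(Z, n) = Z + 5*n (G(Z, n) = 4*n + (Z + n) = Z + 5*n)
(G(4, -2)*(1 + s(W(-3))))*u(1) = ((4 + 5*(-2))*(1 - 1))*2 = ((4 - 10)*0)*2 = -6*0*2 = 0*2 = 0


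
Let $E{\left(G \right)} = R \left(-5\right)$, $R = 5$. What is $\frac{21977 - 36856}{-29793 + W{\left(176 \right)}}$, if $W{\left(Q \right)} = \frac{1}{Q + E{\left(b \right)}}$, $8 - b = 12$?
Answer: $\frac{2246729}{4498742} \approx 0.49941$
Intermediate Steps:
$b = -4$ ($b = 8 - 12 = -4$)
$E{\left(G \right)} = -25$ ($E{\left(G \right)} = 5 \left(-5\right) = -25$)
$W{\left(Q \right)} = \frac{1}{-25 + Q}$ ($W{\left(Q \right)} = \frac{1}{Q - 25} = \frac{1}{-25 + Q}$)
$\frac{21977 - 36856}{-29793 + W{\left(176 \right)}} = \frac{21977 - 36856}{-29793 + \frac{1}{-25 + 176}} = - \frac{14879}{-29793 + \frac{1}{151}} = - \frac{14879}{- \frac{4498742}{151}} = \left(-14879\right) \left(- \frac{151}{4498742}\right) = \frac{2246729}{4498742}$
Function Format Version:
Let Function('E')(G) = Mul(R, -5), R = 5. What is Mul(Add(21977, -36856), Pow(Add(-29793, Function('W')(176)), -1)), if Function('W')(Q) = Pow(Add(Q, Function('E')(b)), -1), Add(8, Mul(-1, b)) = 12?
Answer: Rational(2246729, 4498742) ≈ 0.49941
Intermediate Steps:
b = -4 (b = Add(8, Mul(-1, 12)) = Add(8, -12) = -4)
Function('E')(G) = -25 (Function('E')(G) = Mul(5, -5) = -25)
Function('W')(Q) = Pow(Add(-25, Q), -1) (Function('W')(Q) = Pow(Add(Q, -25), -1) = Pow(Add(-25, Q), -1))
Mul(Add(21977, -36856), Pow(Add(-29793, Function('W')(176)), -1)) = Mul(Add(21977, -36856), Pow(Add(-29793, Pow(Add(-25, 176), -1)), -1)) = Mul(-14879, Pow(Add(-29793, Pow(151, -1)), -1)) = Mul(-14879, Pow(Add(-29793, Rational(1, 151)), -1)) = Mul(-14879, Pow(Rational(-4498742, 151), -1)) = Mul(-14879, Rational(-151, 4498742)) = Rational(2246729, 4498742)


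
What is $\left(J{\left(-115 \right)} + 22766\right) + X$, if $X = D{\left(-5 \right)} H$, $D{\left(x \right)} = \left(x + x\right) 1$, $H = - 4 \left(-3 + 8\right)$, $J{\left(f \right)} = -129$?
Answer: $22837$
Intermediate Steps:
$H = -20$ ($H = \left(-4\right) 5 = -20$)
$D{\left(x \right)} = 2 x$ ($D{\left(x \right)} = 2 x 1 = 2 x$)
$X = 200$ ($X = 2 \left(-5\right) \left(-20\right) = \left(-10\right) \left(-20\right) = 200$)
$\left(J{\left(-115 \right)} + 22766\right) + X = \left(-129 + 22766\right) + 200 = 22637 + 200 = 22837$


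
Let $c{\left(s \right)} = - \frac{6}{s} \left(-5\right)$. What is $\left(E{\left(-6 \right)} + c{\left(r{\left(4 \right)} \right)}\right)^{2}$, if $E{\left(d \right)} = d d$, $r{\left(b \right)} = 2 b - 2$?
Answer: $1681$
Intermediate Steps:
$r{\left(b \right)} = -2 + 2 b$
$c{\left(s \right)} = \frac{30}{s}$
$E{\left(d \right)} = d^{2}$
$\left(E{\left(-6 \right)} + c{\left(r{\left(4 \right)} \right)}\right)^{2} = \left(\left(-6\right)^{2} + \frac{30}{-2 + 2 \cdot 4}\right)^{2} = \left(36 + \frac{30}{-2 + 8}\right)^{2} = \left(36 + \frac{30}{6}\right)^{2} = \left(36 + 30 \cdot \frac{1}{6}\right)^{2} = \left(36 + 5\right)^{2} = 41^{2} = 1681$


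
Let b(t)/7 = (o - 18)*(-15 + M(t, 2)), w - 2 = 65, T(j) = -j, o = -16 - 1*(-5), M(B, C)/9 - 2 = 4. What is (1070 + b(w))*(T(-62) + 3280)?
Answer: -22882674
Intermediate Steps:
M(B, C) = 54 (M(B, C) = 18 + 9*4 = 18 + 36 = 54)
o = -11 (o = -16 + 5 = -11)
w = 67 (w = 2 + 65 = 67)
b(t) = -7917 (b(t) = 7*((-11 - 18)*(-15 + 54)) = 7*(-29*39) = 7*(-1131) = -7917)
(1070 + b(w))*(T(-62) + 3280) = (1070 - 7917)*(-1*(-62) + 3280) = -6847*(62 + 3280) = -6847*3342 = -22882674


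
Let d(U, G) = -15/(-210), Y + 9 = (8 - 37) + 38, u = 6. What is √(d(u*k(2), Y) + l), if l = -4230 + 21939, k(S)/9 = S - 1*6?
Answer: √3470978/14 ≈ 133.08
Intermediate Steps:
k(S) = -54 + 9*S (k(S) = 9*(S - 1*6) = 9*(S - 6) = 9*(-6 + S) = -54 + 9*S)
l = 17709
Y = 0 (Y = -9 + ((8 - 37) + 38) = -9 + (-29 + 38) = -9 + 9 = 0)
d(U, G) = 1/14 (d(U, G) = -15*(-1/210) = 1/14)
√(d(u*k(2), Y) + l) = √(1/14 + 17709) = √(247927/14) = √3470978/14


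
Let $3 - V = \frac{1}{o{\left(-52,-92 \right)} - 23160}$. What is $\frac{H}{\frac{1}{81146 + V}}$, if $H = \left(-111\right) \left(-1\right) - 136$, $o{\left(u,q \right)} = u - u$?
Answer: $- \frac{9397054205}{4632} \approx -2.0287 \cdot 10^{6}$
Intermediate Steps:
$o{\left(u,q \right)} = 0$
$V = \frac{69481}{23160}$ ($V = 3 - \frac{1}{0 - 23160} = 3 - \frac{1}{-23160} = 3 - - \frac{1}{23160} = 3 + \frac{1}{23160} = \frac{69481}{23160} \approx 3.0$)
$H = -25$ ($H = 111 - 136 = -25$)
$\frac{H}{\frac{1}{81146 + V}} = - \frac{25}{\frac{1}{81146 + \frac{69481}{23160}}} = - \frac{25}{\frac{1}{\frac{1879410841}{23160}}} = - \frac{25}{\frac{23160}{1879410841}} = \left(-25\right) \frac{1879410841}{23160} = - \frac{9397054205}{4632}$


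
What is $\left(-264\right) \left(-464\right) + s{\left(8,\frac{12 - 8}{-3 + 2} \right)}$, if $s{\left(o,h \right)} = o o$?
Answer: $122560$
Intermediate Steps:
$s{\left(o,h \right)} = o^{2}$
$\left(-264\right) \left(-464\right) + s{\left(8,\frac{12 - 8}{-3 + 2} \right)} = \left(-264\right) \left(-464\right) + 8^{2} = 122496 + 64 = 122560$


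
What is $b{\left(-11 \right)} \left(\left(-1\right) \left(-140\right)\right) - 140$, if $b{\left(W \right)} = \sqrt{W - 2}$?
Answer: $-140 + 140 i \sqrt{13} \approx -140.0 + 504.78 i$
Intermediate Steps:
$b{\left(W \right)} = \sqrt{-2 + W}$
$b{\left(-11 \right)} \left(\left(-1\right) \left(-140\right)\right) - 140 = \sqrt{-2 - 11} \left(\left(-1\right) \left(-140\right)\right) - 140 = \sqrt{-13} \cdot 140 - 140 = i \sqrt{13} \cdot 140 - 140 = 140 i \sqrt{13} - 140 = -140 + 140 i \sqrt{13}$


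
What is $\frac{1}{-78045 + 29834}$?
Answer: $- \frac{1}{48211} \approx -2.0742 \cdot 10^{-5}$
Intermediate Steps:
$\frac{1}{-78045 + 29834} = \frac{1}{-48211} = - \frac{1}{48211}$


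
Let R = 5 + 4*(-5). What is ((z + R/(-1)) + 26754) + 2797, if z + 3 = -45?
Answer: 29518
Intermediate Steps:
z = -48 (z = -3 - 45 = -48)
R = -15 (R = 5 - 20 = -15)
((z + R/(-1)) + 26754) + 2797 = ((-48 - 15/(-1)) + 26754) + 2797 = ((-48 - 1*(-15)) + 26754) + 2797 = ((-48 + 15) + 26754) + 2797 = (-33 + 26754) + 2797 = 26721 + 2797 = 29518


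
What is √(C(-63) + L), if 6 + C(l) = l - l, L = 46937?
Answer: √46931 ≈ 216.64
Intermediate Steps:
C(l) = -6 (C(l) = -6 + (l - l) = -6 + 0 = -6)
√(C(-63) + L) = √(-6 + 46937) = √46931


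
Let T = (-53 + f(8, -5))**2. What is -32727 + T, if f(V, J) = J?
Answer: -29363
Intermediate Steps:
T = 3364 (T = (-53 - 5)**2 = (-58)**2 = 3364)
-32727 + T = -32727 + 3364 = -29363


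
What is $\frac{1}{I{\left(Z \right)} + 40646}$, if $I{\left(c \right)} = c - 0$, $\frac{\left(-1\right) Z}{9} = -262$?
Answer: $\frac{1}{43004} \approx 2.3254 \cdot 10^{-5}$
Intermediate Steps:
$Z = 2358$ ($Z = \left(-9\right) \left(-262\right) = 2358$)
$I{\left(c \right)} = c$ ($I{\left(c \right)} = c + 0 = c$)
$\frac{1}{I{\left(Z \right)} + 40646} = \frac{1}{2358 + 40646} = \frac{1}{43004}$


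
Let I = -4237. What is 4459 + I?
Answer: 222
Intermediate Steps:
4459 + I = 4459 - 4237 = 222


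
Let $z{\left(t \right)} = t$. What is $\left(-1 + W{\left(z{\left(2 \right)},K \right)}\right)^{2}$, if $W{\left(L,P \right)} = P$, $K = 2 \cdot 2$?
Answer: $9$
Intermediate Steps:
$K = 4$
$\left(-1 + W{\left(z{\left(2 \right)},K \right)}\right)^{2} = \left(-1 + 4\right)^{2} = 3^{2} = 9$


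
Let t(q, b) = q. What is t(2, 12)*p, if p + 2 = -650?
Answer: -1304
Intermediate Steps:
p = -652 (p = -2 - 650 = -652)
t(2, 12)*p = 2*(-652) = -1304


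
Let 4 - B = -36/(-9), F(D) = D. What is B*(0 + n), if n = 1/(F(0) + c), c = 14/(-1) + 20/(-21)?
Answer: 0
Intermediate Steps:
B = 0 (B = 4 - (-36)/(-9) = 4 - (-36)*(-1)/9 = 4 - 1*4 = 4 - 4 = 0)
c = -314/21 (c = 14*(-1) + 20*(-1/21) = -14 - 20/21 = -314/21 ≈ -14.952)
n = -21/314 (n = 1/(0 - 314/21) = 1/(-314/21) = -21/314 ≈ -0.066879)
B*(0 + n) = 0*(0 - 21/314) = 0*(-21/314) = 0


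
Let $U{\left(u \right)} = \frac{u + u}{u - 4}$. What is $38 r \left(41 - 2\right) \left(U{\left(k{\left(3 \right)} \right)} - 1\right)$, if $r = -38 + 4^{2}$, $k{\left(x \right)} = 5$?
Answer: $-293436$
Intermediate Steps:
$r = -22$ ($r = -38 + 16 = -22$)
$U{\left(u \right)} = \frac{2 u}{-4 + u}$
$38 r \left(41 - 2\right) \left(U{\left(k{\left(3 \right)} \right)} - 1\right) = 38 \left(-22\right) \left(41 - 2\right) \left(2 \cdot 5 \frac{1}{-4 + 5} - 1\right) = - 836 \cdot 39 \left(2 \cdot 5 \cdot 1^{-1} - 1\right) = - 836 \cdot 39 \left(2 \cdot 5 \cdot 1 - 1\right) = - 836 \cdot 39 \left(10 - 1\right) = - 836 \cdot 39 \cdot 9 = \left(-836\right) 351 = -293436$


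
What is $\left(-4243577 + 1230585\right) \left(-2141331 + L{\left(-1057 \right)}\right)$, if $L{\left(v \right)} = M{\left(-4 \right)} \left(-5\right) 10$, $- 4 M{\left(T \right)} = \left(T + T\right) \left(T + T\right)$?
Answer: $6449402778752$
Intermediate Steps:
$M{\left(T \right)} = - T^{2}$ ($M{\left(T \right)} = - \frac{\left(T + T\right) \left(T + T\right)}{4} = - \frac{2 T 2 T}{4} = - \frac{4 T^{2}}{4} = - T^{2}$)
$L{\left(v \right)} = 800$ ($L{\left(v \right)} = - \left(-4\right)^{2} \left(-5\right) 10 = \left(-1\right) 16 \left(-5\right) 10 = \left(-16\right) \left(-5\right) 10 = 80 \cdot 10 = 800$)
$\left(-4243577 + 1230585\right) \left(-2141331 + L{\left(-1057 \right)}\right) = \left(-4243577 + 1230585\right) \left(-2141331 + 800\right) = \left(-3012992\right) \left(-2140531\right) = 6449402778752$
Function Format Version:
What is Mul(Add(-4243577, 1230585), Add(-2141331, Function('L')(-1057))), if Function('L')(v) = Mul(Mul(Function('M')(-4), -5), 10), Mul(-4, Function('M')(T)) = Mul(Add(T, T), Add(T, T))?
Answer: 6449402778752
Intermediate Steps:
Function('M')(T) = Mul(-1, Pow(T, 2)) (Function('M')(T) = Mul(Rational(-1, 4), Mul(Add(T, T), Add(T, T))) = Mul(Rational(-1, 4), Mul(Mul(2, T), Mul(2, T))) = Mul(Rational(-1, 4), Mul(4, Pow(T, 2))) = Mul(-1, Pow(T, 2)))
Function('L')(v) = 800 (Function('L')(v) = Mul(Mul(Mul(-1, Pow(-4, 2)), -5), 10) = Mul(Mul(Mul(-1, 16), -5), 10) = Mul(Mul(-16, -5), 10) = Mul(80, 10) = 800)
Mul(Add(-4243577, 1230585), Add(-2141331, Function('L')(-1057))) = Mul(Add(-4243577, 1230585), Add(-2141331, 800)) = Mul(-3012992, -2140531) = 6449402778752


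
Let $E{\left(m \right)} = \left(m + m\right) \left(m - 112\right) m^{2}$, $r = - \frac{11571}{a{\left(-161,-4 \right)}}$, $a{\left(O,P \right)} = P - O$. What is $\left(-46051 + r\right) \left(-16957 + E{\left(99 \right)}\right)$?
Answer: $\frac{182811688625518}{157} \approx 1.1644 \cdot 10^{12}$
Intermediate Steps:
$r = - \frac{11571}{157}$ ($r = - \frac{11571}{-4 - -161} = - \frac{11571}{-4 + 161} = - \frac{11571}{157} \approx -73.701$)
$E{\left(m \right)} = 2 m^{3} \left(-112 + m\right)$ ($E{\left(m \right)} = 2 m \left(-112 + m\right) m^{2} = 2 m^{3} \left(-112 + m\right)$)
$\left(-46051 + r\right) \left(-16957 + E{\left(99 \right)}\right) = \left(-46051 - \frac{11571}{157}\right) \left(-16957 + 2 \cdot 99^{3} \left(-112 + 99\right)\right) = - \frac{7241578 \left(-16957 + 2 \cdot 970299 \left(-13\right)\right)}{157} = - \frac{7241578 \left(-16957 - 25227774\right)}{157} = \left(- \frac{7241578}{157}\right) \left(-25244731\right) = \frac{182811688625518}{157}$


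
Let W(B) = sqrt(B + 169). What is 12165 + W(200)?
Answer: 12165 + 3*sqrt(41) ≈ 12184.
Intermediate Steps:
W(B) = sqrt(169 + B)
12165 + W(200) = 12165 + sqrt(169 + 200) = 12165 + sqrt(369) = 12165 + 3*sqrt(41)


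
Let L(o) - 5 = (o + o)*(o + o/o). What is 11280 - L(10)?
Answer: 11055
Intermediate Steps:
L(o) = 5 + 2*o*(1 + o) (L(o) = 5 + (o + o)*(o + o/o) = 5 + (2*o)*(o + 1) = 5 + (2*o)*(1 + o) = 5 + 2*o*(1 + o))
11280 - L(10) = 11280 - (5 + 2*10 + 2*10**2) = 11280 - (5 + 20 + 2*100) = 11280 - (5 + 20 + 200) = 11280 - 1*225 = 11280 - 225 = 11055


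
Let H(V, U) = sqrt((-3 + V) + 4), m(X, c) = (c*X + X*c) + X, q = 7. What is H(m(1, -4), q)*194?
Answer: 194*I*sqrt(6) ≈ 475.2*I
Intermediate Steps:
m(X, c) = X + 2*X*c (m(X, c) = (X*c + X*c) + X = 2*X*c + X = X + 2*X*c)
H(V, U) = sqrt(1 + V)
H(m(1, -4), q)*194 = sqrt(1 + 1*(1 + 2*(-4)))*194 = sqrt(1 + 1*(1 - 8))*194 = sqrt(1 + 1*(-7))*194 = sqrt(1 - 7)*194 = sqrt(-6)*194 = (I*sqrt(6))*194 = 194*I*sqrt(6)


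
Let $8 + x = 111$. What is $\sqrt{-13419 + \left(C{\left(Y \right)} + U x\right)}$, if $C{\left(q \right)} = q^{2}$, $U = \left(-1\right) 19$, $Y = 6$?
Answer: $2 i \sqrt{3835} \approx 123.85 i$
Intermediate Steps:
$x = 103$ ($x = -8 + 111 = 103$)
$U = -19$
$\sqrt{-13419 + \left(C{\left(Y \right)} + U x\right)} = \sqrt{-13419 + \left(6^{2} - 1957\right)} = \sqrt{-13419 + \left(36 - 1957\right)} = \sqrt{-13419 - 1921} = \sqrt{-15340} = 2 i \sqrt{3835}$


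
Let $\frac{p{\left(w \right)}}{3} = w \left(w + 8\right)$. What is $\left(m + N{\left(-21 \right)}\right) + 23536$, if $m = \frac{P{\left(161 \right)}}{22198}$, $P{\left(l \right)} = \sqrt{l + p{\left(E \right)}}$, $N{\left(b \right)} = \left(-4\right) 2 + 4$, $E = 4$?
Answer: $23532 + \frac{\sqrt{305}}{22198} \approx 23532.0$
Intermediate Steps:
$p{\left(w \right)} = 3 w \left(8 + w\right)$ ($p{\left(w \right)} = 3 w \left(w + 8\right) = 3 w \left(8 + w\right)$)
$N{\left(b \right)} = -4$ ($N{\left(b \right)} = -8 + 4 = -4$)
$P{\left(l \right)} = \sqrt{144 + l}$ ($P{\left(l \right)} = \sqrt{l + 3 \cdot 4 \left(8 + 4\right)} = \sqrt{l + 3 \cdot 4 \cdot 12} = \sqrt{l + 144} = \sqrt{144 + l}$)
$m = \frac{\sqrt{305}}{22198}$ ($m = \frac{\sqrt{144 + 161}}{22198} = \sqrt{305} \cdot \frac{1}{22198} = \frac{\sqrt{305}}{22198} \approx 0.00078675$)
$\left(m + N{\left(-21 \right)}\right) + 23536 = \left(\frac{\sqrt{305}}{22198} - 4\right) + 23536 = \left(-4 + \frac{\sqrt{305}}{22198}\right) + 23536 = 23532 + \frac{\sqrt{305}}{22198}$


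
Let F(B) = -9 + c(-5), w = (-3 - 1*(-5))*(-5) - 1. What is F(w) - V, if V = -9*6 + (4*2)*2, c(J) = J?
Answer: 24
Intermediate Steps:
w = -11 (w = (-3 + 5)*(-5) - 1 = 2*(-5) - 1 = -10 - 1 = -11)
V = -38 (V = -54 + 8*2 = -54 + 16 = -38)
F(B) = -14 (F(B) = -9 - 5 = -14)
F(w) - V = -14 - 1*(-38) = -14 + 38 = 24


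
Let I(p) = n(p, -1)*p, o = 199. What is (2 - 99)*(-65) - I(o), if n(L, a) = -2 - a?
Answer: 6504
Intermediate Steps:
I(p) = -p (I(p) = (-2 - 1*(-1))*p = (-2 + 1)*p = -p)
(2 - 99)*(-65) - I(o) = (2 - 99)*(-65) - (-1)*199 = -97*(-65) - 1*(-199) = 6305 + 199 = 6504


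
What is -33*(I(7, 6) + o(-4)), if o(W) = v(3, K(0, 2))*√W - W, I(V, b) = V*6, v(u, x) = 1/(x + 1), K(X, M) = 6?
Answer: -1518 - 66*I/7 ≈ -1518.0 - 9.4286*I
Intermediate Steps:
v(u, x) = 1/(1 + x)
I(V, b) = 6*V
o(W) = -W + √W/7 (o(W) = √W/(1 + 6) - W = √W/7 - W = -W + √W/7)
-33*(I(7, 6) + o(-4)) = -33*(6*7 + (-1*(-4) + √(-4)/7)) = -33*(42 + (4 + (2*I)/7)) = -33*(42 + (4 + 2*I/7)) = -33*(46 + 2*I/7) = -1518 - 66*I/7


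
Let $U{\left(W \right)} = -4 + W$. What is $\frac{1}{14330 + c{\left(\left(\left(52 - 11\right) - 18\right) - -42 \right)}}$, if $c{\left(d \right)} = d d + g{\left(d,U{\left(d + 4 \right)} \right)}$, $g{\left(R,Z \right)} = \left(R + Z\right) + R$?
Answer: $\frac{1}{18750} \approx 5.3333 \cdot 10^{-5}$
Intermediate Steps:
$g{\left(R,Z \right)} = Z + 2 R$
$c{\left(d \right)} = d^{2} + 3 d$ ($c{\left(d \right)} = d d + \left(\left(-4 + \left(d + 4\right)\right) + 2 d\right) = d^{2} + \left(\left(-4 + \left(4 + d\right)\right) + 2 d\right) = d^{2} + \left(d + 2 d\right) = d^{2} + 3 d$)
$\frac{1}{14330 + c{\left(\left(\left(52 - 11\right) - 18\right) - -42 \right)}} = \frac{1}{14330 + \left(\left(\left(52 - 11\right) - 18\right) - -42\right) \left(3 + \left(\left(\left(52 - 11\right) - 18\right) - -42\right)\right)} = \frac{1}{14330 + \left(\left(41 - 18\right) + 42\right) \left(3 + \left(\left(41 - 18\right) + 42\right)\right)} = \frac{1}{14330 + \left(23 + 42\right) \left(3 + \left(23 + 42\right)\right)} = \frac{1}{14330 + 65 \left(3 + 65\right)} = \frac{1}{14330 + 65 \cdot 68} = \frac{1}{14330 + 4420} = \frac{1}{18750}$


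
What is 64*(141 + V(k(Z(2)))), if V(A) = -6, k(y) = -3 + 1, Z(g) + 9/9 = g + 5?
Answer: 8640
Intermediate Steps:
Z(g) = 4 + g (Z(g) = -1 + (g + 5) = -1 + (5 + g) = 4 + g)
k(y) = -2
64*(141 + V(k(Z(2)))) = 64*(141 - 6) = 64*135 = 8640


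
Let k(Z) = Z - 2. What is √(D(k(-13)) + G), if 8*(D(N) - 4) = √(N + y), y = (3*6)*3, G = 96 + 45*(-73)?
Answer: √(-50960 + 2*√39)/4 ≈ 56.429*I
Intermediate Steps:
G = -3189 (G = 96 - 3285 = -3189)
y = 54 (y = 18*3 = 54)
k(Z) = -2 + Z
D(N) = 4 + √(54 + N)/8 (D(N) = 4 + √(N + 54)/8 = 4 + √(54 + N)/8)
√(D(k(-13)) + G) = √((4 + √(54 + (-2 - 13))/8) - 3189) = √((4 + √(54 - 15)/8) - 3189) = √((4 + √39/8) - 3189) = √(-3185 + √39/8)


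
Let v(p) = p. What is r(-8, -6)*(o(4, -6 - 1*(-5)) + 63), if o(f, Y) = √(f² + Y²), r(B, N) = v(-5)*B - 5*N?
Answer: 4410 + 70*√17 ≈ 4698.6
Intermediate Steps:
r(B, N) = -5*B - 5*N
o(f, Y) = √(Y² + f²)
r(-8, -6)*(o(4, -6 - 1*(-5)) + 63) = (-5*(-8) - 5*(-6))*(√((-6 - 1*(-5))² + 4²) + 63) = (40 + 30)*(√((-6 + 5)² + 16) + 63) = 70*(√((-1)² + 16) + 63) = 70*(√(1 + 16) + 63) = 70*(√17 + 63) = 70*(63 + √17) = 4410 + 70*√17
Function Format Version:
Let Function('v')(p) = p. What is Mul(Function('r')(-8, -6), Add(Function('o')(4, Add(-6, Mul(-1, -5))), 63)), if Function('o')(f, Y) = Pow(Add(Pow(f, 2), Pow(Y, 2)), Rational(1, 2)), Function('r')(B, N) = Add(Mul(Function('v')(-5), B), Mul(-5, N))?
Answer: Add(4410, Mul(70, Pow(17, Rational(1, 2)))) ≈ 4698.6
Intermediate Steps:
Function('r')(B, N) = Add(Mul(-5, B), Mul(-5, N))
Function('o')(f, Y) = Pow(Add(Pow(Y, 2), Pow(f, 2)), Rational(1, 2))
Mul(Function('r')(-8, -6), Add(Function('o')(4, Add(-6, Mul(-1, -5))), 63)) = Mul(Add(Mul(-5, -8), Mul(-5, -6)), Add(Pow(Add(Pow(Add(-6, Mul(-1, -5)), 2), Pow(4, 2)), Rational(1, 2)), 63)) = Mul(Add(40, 30), Add(Pow(Add(Pow(Add(-6, 5), 2), 16), Rational(1, 2)), 63)) = Mul(70, Add(Pow(Add(Pow(-1, 2), 16), Rational(1, 2)), 63)) = Mul(70, Add(Pow(Add(1, 16), Rational(1, 2)), 63)) = Mul(70, Add(Pow(17, Rational(1, 2)), 63)) = Mul(70, Add(63, Pow(17, Rational(1, 2)))) = Add(4410, Mul(70, Pow(17, Rational(1, 2))))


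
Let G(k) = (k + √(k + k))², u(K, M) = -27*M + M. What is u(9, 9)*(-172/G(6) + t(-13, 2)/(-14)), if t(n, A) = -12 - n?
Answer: 23595/7 - 1677*√3 ≈ 466.06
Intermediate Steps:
u(K, M) = -26*M
G(k) = (k + √2*√k)² (G(k) = (k + √(2*k))² = (k + √2*√k)²)
u(9, 9)*(-172/G(6) + t(-13, 2)/(-14)) = (-26*9)*(-172/(6 + √2*√6)² + (-12 - 1*(-13))/(-14)) = -234*(-172/(6 + 2*√3)² + (-12 + 13)*(-1/14)) = -234*(-172/(6 + 2*√3)² + 1*(-1/14)) = -234*(-172/(6 + 2*√3)² - 1/14) = -234*(-1/14 - 172/(6 + 2*√3)²) = 117/7 + 40248/(6 + 2*√3)²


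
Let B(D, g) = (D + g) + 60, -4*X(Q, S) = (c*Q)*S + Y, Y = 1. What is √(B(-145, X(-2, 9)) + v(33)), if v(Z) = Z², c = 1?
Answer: √4033/2 ≈ 31.753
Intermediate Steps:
X(Q, S) = -¼ - Q*S/4 (X(Q, S) = -((1*Q)*S + 1)/4 = -(Q*S + 1)/4 = -(1 + Q*S)/4 = -¼ - Q*S/4)
B(D, g) = 60 + D + g
√(B(-145, X(-2, 9)) + v(33)) = √((60 - 145 + (-¼ - ¼*(-2)*9)) + 33²) = √((60 - 145 + (-¼ + 9/2)) + 1089) = √((60 - 145 + 17/4) + 1089) = √(-323/4 + 1089) = √(4033/4) = √4033/2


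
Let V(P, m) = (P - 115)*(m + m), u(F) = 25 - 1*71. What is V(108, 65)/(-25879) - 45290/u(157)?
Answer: 83721555/85031 ≈ 984.60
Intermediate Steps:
u(F) = -46 (u(F) = 25 - 71 = -46)
V(P, m) = 2*m*(-115 + P) (V(P, m) = (-115 + P)*(2*m) = 2*m*(-115 + P))
V(108, 65)/(-25879) - 45290/u(157) = (2*65*(-115 + 108))/(-25879) - 45290/(-46) = (2*65*(-7))*(-1/25879) - 45290*(-1/46) = -910*(-1/25879) + 22645/23 = 130/3697 + 22645/23 = 83721555/85031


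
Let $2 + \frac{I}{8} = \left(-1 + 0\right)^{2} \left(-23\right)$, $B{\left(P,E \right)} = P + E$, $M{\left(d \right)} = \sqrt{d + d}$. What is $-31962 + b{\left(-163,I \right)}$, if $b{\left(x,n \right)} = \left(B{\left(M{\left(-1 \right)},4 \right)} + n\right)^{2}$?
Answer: $6452 - 392 i \sqrt{2} \approx 6452.0 - 554.37 i$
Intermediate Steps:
$M{\left(d \right)} = \sqrt{2} \sqrt{d}$ ($M{\left(d \right)} = \sqrt{2 d} = \sqrt{2} \sqrt{d}$)
$B{\left(P,E \right)} = E + P$
$I = -200$ ($I = -16 + 8 \left(-1 + 0\right)^{2} \left(-23\right) = -16 + 8 \left(-1\right)^{2} \left(-23\right) = -16 + 8 \cdot 1 \left(-23\right) = -16 + 8 \left(-23\right) = -16 - 184 = -200$)
$b{\left(x,n \right)} = \left(4 + n + i \sqrt{2}\right)^{2}$ ($b{\left(x,n \right)} = \left(\left(4 + \sqrt{2} \sqrt{-1}\right) + n\right)^{2} = \left(\left(4 + \sqrt{2} i\right) + n\right)^{2} = \left(\left(4 + i \sqrt{2}\right) + n\right)^{2} = \left(4 + n + i \sqrt{2}\right)^{2}$)
$-31962 + b{\left(-163,I \right)} = -31962 + \left(4 - 200 + i \sqrt{2}\right)^{2} = -31962 + \left(-196 + i \sqrt{2}\right)^{2}$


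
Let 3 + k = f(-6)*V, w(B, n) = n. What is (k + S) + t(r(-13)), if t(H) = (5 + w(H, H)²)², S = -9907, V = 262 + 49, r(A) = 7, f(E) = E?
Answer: -8860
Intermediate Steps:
V = 311
k = -1869 (k = -3 - 6*311 = -3 - 1866 = -1869)
t(H) = (5 + H²)²
(k + S) + t(r(-13)) = (-1869 - 9907) + (5 + 7²)² = -11776 + (5 + 49)² = -11776 + 54² = -11776 + 2916 = -8860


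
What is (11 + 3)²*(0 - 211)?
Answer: -41356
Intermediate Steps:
(11 + 3)²*(0 - 211) = 14²*(-211) = 196*(-211) = -41356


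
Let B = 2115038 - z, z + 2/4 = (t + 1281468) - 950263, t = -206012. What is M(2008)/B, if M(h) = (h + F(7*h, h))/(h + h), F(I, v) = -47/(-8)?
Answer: 16111/63929756224 ≈ 2.5201e-7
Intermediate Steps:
F(I, v) = 47/8 (F(I, v) = -47*(-⅛) = 47/8)
z = 250385/2 (z = -½ + ((-206012 + 1281468) - 950263) = -½ + (1075456 - 950263) = -½ + 125193 = 250385/2 ≈ 1.2519e+5)
M(h) = (47/8 + h)/(2*h) (M(h) = (h + 47/8)/(h + h) = (47/8 + h)/((2*h)) = (47/8 + h)*(1/(2*h)) = (47/8 + h)/(2*h))
B = 3979691/2 (B = 2115038 - 1*250385/2 = 2115038 - 250385/2 = 3979691/2 ≈ 1.9898e+6)
M(2008)/B = ((1/16)*(47 + 8*2008)/2008)/(3979691/2) = ((1/16)*(1/2008)*(47 + 16064))*(2/3979691) = ((1/16)*(1/2008)*16111)*(2/3979691) = (16111/32128)*(2/3979691) = 16111/63929756224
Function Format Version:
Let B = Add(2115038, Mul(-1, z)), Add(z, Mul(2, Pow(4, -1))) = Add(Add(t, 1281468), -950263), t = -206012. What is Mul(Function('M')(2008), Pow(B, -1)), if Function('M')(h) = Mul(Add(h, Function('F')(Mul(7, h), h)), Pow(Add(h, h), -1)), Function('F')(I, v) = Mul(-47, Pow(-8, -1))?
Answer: Rational(16111, 63929756224) ≈ 2.5201e-7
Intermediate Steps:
Function('F')(I, v) = Rational(47, 8) (Function('F')(I, v) = Mul(-47, Rational(-1, 8)) = Rational(47, 8))
z = Rational(250385, 2) (z = Add(Rational(-1, 2), Add(Add(-206012, 1281468), -950263)) = Add(Rational(-1, 2), Add(1075456, -950263)) = Add(Rational(-1, 2), 125193) = Rational(250385, 2) ≈ 1.2519e+5)
Function('M')(h) = Mul(Rational(1, 2), Pow(h, -1), Add(Rational(47, 8), h)) (Function('M')(h) = Mul(Add(h, Rational(47, 8)), Pow(Add(h, h), -1)) = Mul(Add(Rational(47, 8), h), Pow(Mul(2, h), -1)) = Mul(Add(Rational(47, 8), h), Mul(Rational(1, 2), Pow(h, -1))) = Mul(Rational(1, 2), Pow(h, -1), Add(Rational(47, 8), h)))
B = Rational(3979691, 2) (B = Add(2115038, Mul(-1, Rational(250385, 2))) = Add(2115038, Rational(-250385, 2)) = Rational(3979691, 2) ≈ 1.9898e+6)
Mul(Function('M')(2008), Pow(B, -1)) = Mul(Mul(Rational(1, 16), Pow(2008, -1), Add(47, Mul(8, 2008))), Pow(Rational(3979691, 2), -1)) = Mul(Mul(Rational(1, 16), Rational(1, 2008), Add(47, 16064)), Rational(2, 3979691)) = Mul(Mul(Rational(1, 16), Rational(1, 2008), 16111), Rational(2, 3979691)) = Mul(Rational(16111, 32128), Rational(2, 3979691)) = Rational(16111, 63929756224)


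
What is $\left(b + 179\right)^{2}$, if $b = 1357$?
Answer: $2359296$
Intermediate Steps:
$\left(b + 179\right)^{2} = \left(1357 + 179\right)^{2} = 1536^{2} = 2359296$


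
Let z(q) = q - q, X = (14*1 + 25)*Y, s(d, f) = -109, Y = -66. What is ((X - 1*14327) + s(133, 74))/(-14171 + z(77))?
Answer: 17010/14171 ≈ 1.2003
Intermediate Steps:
X = -2574 (X = (14*1 + 25)*(-66) = (14 + 25)*(-66) = 39*(-66) = -2574)
z(q) = 0
((X - 1*14327) + s(133, 74))/(-14171 + z(77)) = ((-2574 - 1*14327) - 109)/(-14171 + 0) = ((-2574 - 14327) - 109)/(-14171) = (-16901 - 109)*(-1/14171) = -17010*(-1/14171) = 17010/14171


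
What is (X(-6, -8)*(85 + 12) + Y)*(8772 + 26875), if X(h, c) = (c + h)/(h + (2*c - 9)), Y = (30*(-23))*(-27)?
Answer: 20635620536/31 ≈ 6.6567e+8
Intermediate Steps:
Y = 18630 (Y = -690*(-27) = 18630)
X(h, c) = (c + h)/(-9 + h + 2*c) (X(h, c) = (c + h)/(h + (-9 + 2*c)) = (c + h)/(-9 + h + 2*c))
(X(-6, -8)*(85 + 12) + Y)*(8772 + 26875) = (((-8 - 6)/(-9 - 6 + 2*(-8)))*(85 + 12) + 18630)*(8772 + 26875) = ((-14/(-9 - 6 - 16))*97 + 18630)*35647 = ((-14/(-31))*97 + 18630)*35647 = (-1/31*(-14)*97 + 18630)*35647 = ((14/31)*97 + 18630)*35647 = (1358/31 + 18630)*35647 = (578888/31)*35647 = 20635620536/31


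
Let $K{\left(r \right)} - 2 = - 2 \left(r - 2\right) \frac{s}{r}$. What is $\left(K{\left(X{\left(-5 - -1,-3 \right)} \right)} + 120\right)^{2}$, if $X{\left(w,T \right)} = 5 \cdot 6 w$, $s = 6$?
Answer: $\frac{301401}{25} \approx 12056.0$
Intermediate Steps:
$X{\left(w,T \right)} = 30 w$
$K{\left(r \right)} = 2 + \frac{6 \left(4 - 2 r\right)}{r}$ ($K{\left(r \right)} = 2 + - 2 \left(r - 2\right) \frac{6}{r} = 2 + - 2 \left(-2 + r\right) \frac{6}{r} = 2 + \left(4 - 2 r\right) \frac{6}{r} = 2 + \frac{6 \left(4 - 2 r\right)}{r}$)
$\left(K{\left(X{\left(-5 - -1,-3 \right)} \right)} + 120\right)^{2} = \left(\left(-10 + \frac{24}{30 \left(-5 - -1\right)}\right) + 120\right)^{2} = \left(\left(-10 + \frac{24}{30 \left(-5 + 1\right)}\right) + 120\right)^{2} = \left(\left(-10 + \frac{24}{30 \left(-4\right)}\right) + 120\right)^{2} = \left(\left(-10 + \frac{24}{-120}\right) + 120\right)^{2} = \left(\left(-10 + 24 \left(- \frac{1}{120}\right)\right) + 120\right)^{2} = \left(\left(-10 - \frac{1}{5}\right) + 120\right)^{2} = \left(- \frac{51}{5} + 120\right)^{2} = \left(\frac{549}{5}\right)^{2} = \frac{301401}{25}$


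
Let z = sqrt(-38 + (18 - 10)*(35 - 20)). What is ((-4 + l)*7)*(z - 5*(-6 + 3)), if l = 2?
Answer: -210 - 14*sqrt(82) ≈ -336.78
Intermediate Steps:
z = sqrt(82) (z = sqrt(-38 + 8*15) = sqrt(-38 + 120) = sqrt(82) ≈ 9.0554)
((-4 + l)*7)*(z - 5*(-6 + 3)) = ((-4 + 2)*7)*(sqrt(82) - 5*(-6 + 3)) = (-2*7)*(sqrt(82) - 5*(-3)) = -14*(sqrt(82) + 15) = -14*(15 + sqrt(82)) = -210 - 14*sqrt(82)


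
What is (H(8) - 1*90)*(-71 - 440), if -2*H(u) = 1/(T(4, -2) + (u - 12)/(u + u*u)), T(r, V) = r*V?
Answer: 6663951/145 ≈ 45958.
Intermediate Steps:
T(r, V) = V*r
H(u) = -1/(2*(-8 + (-12 + u)/(u + u²))) (H(u) = -1/(2*(-2*4 + (u - 12)/(u + u*u))) = -1/(2*(-8 + (-12 + u)/(u + u²))))
(H(8) - 1*90)*(-71 - 440) = ((½)*8*(1 + 8)/(12 + 7*8 + 8*8²) - 1*90)*(-71 - 440) = ((½)*8*9/(12 + 56 + 8*64) - 90)*(-511) = ((½)*8*9/(12 + 56 + 512) - 90)*(-511) = ((½)*8*9/580 - 90)*(-511) = ((½)*8*(1/580)*9 - 90)*(-511) = (9/145 - 90)*(-511) = -13041/145*(-511) = 6663951/145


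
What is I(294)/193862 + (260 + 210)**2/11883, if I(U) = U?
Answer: 21413804701/1151831073 ≈ 18.591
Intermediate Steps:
I(294)/193862 + (260 + 210)**2/11883 = 294/193862 + (260 + 210)**2/11883 = 294*(1/193862) + 470**2*(1/11883) = 147/96931 + 220900*(1/11883) = 147/96931 + 220900/11883 = 21413804701/1151831073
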